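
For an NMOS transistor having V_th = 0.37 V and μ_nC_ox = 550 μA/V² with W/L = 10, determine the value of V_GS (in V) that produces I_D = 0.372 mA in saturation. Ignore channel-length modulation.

k_n = μ_nC_ox · (W/L) = 5.5 mA/V².
In saturation I_D = ½ k_n (V_GS − V_th)², so V_GS − V_th = √(2 I_D / k_n) = √(2 × 0.372 / 5.5) = 0.368 V.
V_GS = 0.37 + 0.368 = 0.738 V.

V_GS = 0.738 V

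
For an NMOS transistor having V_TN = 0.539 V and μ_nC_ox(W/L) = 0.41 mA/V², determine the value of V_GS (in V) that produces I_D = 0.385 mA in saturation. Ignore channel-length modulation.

V_GS = 1.91 V

In saturation I_D = ½ k_n (V_GS − V_TN)², so V_GS − V_TN = √(2 I_D / k_n) = √(2 × 0.385 / 0.41) = 1.37 V.
V_GS = 0.539 + 1.37 = 1.91 V.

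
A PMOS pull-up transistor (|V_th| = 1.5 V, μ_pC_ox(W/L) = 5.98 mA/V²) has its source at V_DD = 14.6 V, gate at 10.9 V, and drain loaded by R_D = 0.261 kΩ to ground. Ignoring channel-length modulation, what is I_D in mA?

V_SG = V_DD − V_G = 14.6 − 10.9 = 3.7 V, so V_ov = 3.7 − 1.5 = 2.2 V.
Assume saturation: I_D = ½ k_p V_ov² = 0.5 × 5.98 × 2.2² = 14.5 mA, giving V_SD = V_DD − I_D R_D = 14.6 − 14.5 × 0.261 = 10.8 V.
V_SD = 10.8 V ≥ V_ov = 2.2 V, confirming saturation.

I_D = 14.5 mA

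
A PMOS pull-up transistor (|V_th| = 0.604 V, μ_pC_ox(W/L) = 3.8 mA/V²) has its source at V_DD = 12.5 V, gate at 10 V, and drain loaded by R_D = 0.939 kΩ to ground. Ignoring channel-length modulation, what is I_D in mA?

V_SG = V_DD − V_G = 12.5 − 10 = 2.5 V, so V_ov = 2.5 − 0.604 = 1.9 V.
Assume saturation: I_D = ½ k_p V_ov² = 0.5 × 3.8 × 1.9² = 6.83 mA, giving V_SD = V_DD − I_D R_D = 12.5 − 6.83 × 0.939 = 6.09 V.
V_SD = 6.09 V ≥ V_ov = 1.9 V, confirming saturation.

I_D = 6.83 mA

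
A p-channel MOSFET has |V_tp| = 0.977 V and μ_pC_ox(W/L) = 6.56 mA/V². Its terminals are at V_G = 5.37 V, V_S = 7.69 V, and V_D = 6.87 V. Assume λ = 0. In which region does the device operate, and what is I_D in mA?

V_SG = V_S − V_G = 7.69 − 5.37 = 2.32 V; V_SD = V_S − V_D = 7.69 − 6.87 = 0.82 V.
V_ov = V_SG − |V_tp| = 2.32 − 0.977 = 1.34 V.
Since V_SD = 0.82 V < V_ov = 1.34 V, the device is in the triode region.
I_D = k_p [V_ov · V_SD − ½ V_SD²] = 6.56 × [1.34 × 0.82 − 0.5 × 0.82²] = 5.02 mA.

Triode; I_D = 5.02 mA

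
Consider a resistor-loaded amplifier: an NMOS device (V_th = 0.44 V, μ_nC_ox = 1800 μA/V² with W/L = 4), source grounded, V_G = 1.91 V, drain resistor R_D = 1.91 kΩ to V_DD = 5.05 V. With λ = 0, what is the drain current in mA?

V_GS = V_G = 1.91 V, so V_ov = 1.91 − 0.44 = 1.47 V.
k_n = μ_nC_ox · (W/L) = 7.2 mA/V².
Assume saturation: I_D = ½ k_n V_ov² = 0.5 × 7.2 × 1.47² = 7.78 mA, giving V_DS = V_DD − I_D R_D = 5.05 − 7.78 × 1.91 = -9.81 V.
But -9.81 V < V_ov = 1.47 V, so the device is actually in triode.
In triode I_D = k_n[V_ov V_DS − ½ V_DS²] and I_D = (V_DD − V_DS)/R_D. Equating: 6.88 V_DS² − 21.22 V_DS + 5.05 = 0, giving V_DS = 0.26 V (the root below V_ov).
I_D = (5.05 − 0.26) / 1.91 = 2.51 mA.

I_D = 2.51 mA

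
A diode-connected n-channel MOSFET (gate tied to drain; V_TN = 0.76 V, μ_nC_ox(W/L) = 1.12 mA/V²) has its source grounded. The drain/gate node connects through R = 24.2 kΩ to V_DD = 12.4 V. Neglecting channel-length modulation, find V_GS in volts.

V_GS = 1.65 V

With gate tied to drain, V_GS = V_DS ≥ V_GS − V_TN, so the device is in saturation.
KCL at the drain: ½ k_n (V_GS − V_TN)² = (V_DD − V_GS)/R.
Let x = V_GS − 0.76. Then 13.6 x² + x − 11.64 = 0, giving x = 0.891 V (positive root), so V_GS = 1.65 V.
I_D = (V_DD − V_GS)/R = (12.4 − 1.65) / 24.2 = 0.444 mA.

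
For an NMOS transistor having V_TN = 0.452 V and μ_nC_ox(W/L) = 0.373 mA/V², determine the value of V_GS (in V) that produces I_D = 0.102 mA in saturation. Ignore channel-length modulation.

V_GS = 1.19 V

In saturation I_D = ½ k_n (V_GS − V_TN)², so V_GS − V_TN = √(2 I_D / k_n) = √(2 × 0.102 / 0.373) = 0.74 V.
V_GS = 0.452 + 0.74 = 1.19 V.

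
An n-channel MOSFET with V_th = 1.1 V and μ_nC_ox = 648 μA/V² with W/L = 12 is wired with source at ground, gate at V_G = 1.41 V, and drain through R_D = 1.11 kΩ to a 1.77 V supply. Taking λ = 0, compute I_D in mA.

I_D = 0.374 mA

V_GS = V_G = 1.41 V, so V_ov = 1.41 − 1.1 = 0.31 V.
k_n = μ_nC_ox · (W/L) = 7.776 mA/V².
Assume saturation: I_D = ½ k_n V_ov² = 0.5 × 7.776 × 0.31² = 0.374 mA, giving V_DS = V_DD − I_D R_D = 1.77 − 0.374 × 1.11 = 1.36 V.
V_DS = 1.36 V ≥ V_ov = 0.31 V, confirming saturation.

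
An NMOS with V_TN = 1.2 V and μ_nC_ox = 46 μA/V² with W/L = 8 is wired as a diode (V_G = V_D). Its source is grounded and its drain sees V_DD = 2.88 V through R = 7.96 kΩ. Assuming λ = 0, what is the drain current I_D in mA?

I_D = 0.113 mA

With gate tied to drain, V_GS = V_DS ≥ V_GS − V_TN, so the device is in saturation.
k_n = μ_nC_ox · (W/L) = 0.368 mA/V².
KCL at the drain: ½ k_n (V_GS − V_TN)² = (V_DD − V_GS)/R.
Let x = V_GS − 1.2. Then 1.46 x² + x − 1.68 = 0, giving x = 0.783 V (positive root), so V_GS = 1.98 V.
I_D = (V_DD − V_GS)/R = (2.88 − 1.98) / 7.96 = 0.113 mA.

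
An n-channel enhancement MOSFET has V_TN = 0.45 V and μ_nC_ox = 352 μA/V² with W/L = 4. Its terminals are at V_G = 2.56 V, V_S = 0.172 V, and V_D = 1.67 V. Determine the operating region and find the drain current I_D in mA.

Triode; I_D = 2.51 mA

V_GS = V_G − V_S = 2.56 − 0.172 = 2.39 V; V_DS = V_D − V_S = 1.67 − 0.172 = 1.5 V.
k_n = μ_nC_ox · (W/L) = 1.408 mA/V².
V_ov = V_GS − V_TN = 2.39 − 0.45 = 1.94 V.
Since V_DS = 1.5 V < V_ov = 1.94 V, the device is in the triode region.
I_D = k_n [V_ov · V_DS − ½ V_DS²] = 1.408 × [1.94 × 1.5 − 0.5 × 1.5²] = 2.51 mA.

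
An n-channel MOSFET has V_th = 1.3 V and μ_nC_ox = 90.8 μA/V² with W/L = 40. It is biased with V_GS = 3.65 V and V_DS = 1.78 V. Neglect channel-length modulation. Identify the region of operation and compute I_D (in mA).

Triode; I_D = 9.44 mA

k_n = μ_nC_ox · (W/L) = 3.632 mA/V².
V_ov = V_GS − V_th = 3.65 − 1.3 = 2.35 V.
Since V_DS = 1.78 V < V_ov = 2.35 V, the device is in the triode region.
I_D = k_n [V_ov · V_DS − ½ V_DS²] = 3.632 × [2.35 × 1.78 − 0.5 × 1.78²] = 9.44 mA.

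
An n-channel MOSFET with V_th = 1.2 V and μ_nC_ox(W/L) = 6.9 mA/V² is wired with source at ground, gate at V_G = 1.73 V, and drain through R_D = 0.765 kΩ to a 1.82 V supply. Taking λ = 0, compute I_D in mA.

V_GS = V_G = 1.73 V, so V_ov = 1.73 − 1.2 = 0.53 V.
Assume saturation: I_D = ½ k_n V_ov² = 0.5 × 6.9 × 0.53² = 0.969 mA, giving V_DS = V_DD − I_D R_D = 1.82 − 0.969 × 0.765 = 1.08 V.
V_DS = 1.08 V ≥ V_ov = 0.53 V, confirming saturation.

I_D = 0.969 mA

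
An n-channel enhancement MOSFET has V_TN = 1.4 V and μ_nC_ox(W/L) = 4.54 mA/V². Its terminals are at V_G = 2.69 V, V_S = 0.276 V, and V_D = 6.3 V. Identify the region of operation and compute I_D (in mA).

V_GS = V_G − V_S = 2.69 − 0.276 = 2.41 V; V_DS = V_D − V_S = 6.3 − 0.276 = 6.02 V.
V_ov = V_GS − V_TN = 2.41 − 1.4 = 1.01 V.
Since V_DS = 6.02 V ≥ V_ov = 1.01 V, the device is in saturation.
I_D = ½ k_n V_ov² = 0.5 × 4.54 × 1.01² = 2.33 mA.

Saturation; I_D = 2.33 mA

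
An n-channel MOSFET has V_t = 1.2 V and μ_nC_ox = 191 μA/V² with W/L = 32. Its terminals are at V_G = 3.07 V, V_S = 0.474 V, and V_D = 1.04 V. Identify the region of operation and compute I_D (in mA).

Triode; I_D = 3.85 mA

V_GS = V_G − V_S = 3.07 − 0.474 = 2.6 V; V_DS = V_D − V_S = 1.04 − 0.474 = 0.566 V.
k_n = μ_nC_ox · (W/L) = 6.112 mA/V².
V_ov = V_GS − V_t = 2.6 − 1.2 = 1.4 V.
Since V_DS = 0.566 V < V_ov = 1.4 V, the device is in the triode region.
I_D = k_n [V_ov · V_DS − ½ V_DS²] = 6.112 × [1.4 × 0.566 − 0.5 × 0.566²] = 3.85 mA.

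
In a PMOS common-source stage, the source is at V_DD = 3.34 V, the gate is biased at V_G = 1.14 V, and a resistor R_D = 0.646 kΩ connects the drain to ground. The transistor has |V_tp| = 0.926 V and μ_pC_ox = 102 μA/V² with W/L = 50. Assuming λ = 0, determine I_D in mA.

V_SG = V_DD − V_G = 3.34 − 1.14 = 2.2 V, so V_ov = 2.2 − 0.926 = 1.27 V.
k_p = μ_pC_ox · (W/L) = 5.1 mA/V².
Assume saturation: I_D = ½ k_p V_ov² = 0.5 × 5.1 × 1.27² = 4.14 mA, giving V_SD = V_DD − I_D R_D = 3.34 − 4.14 × 0.646 = 0.666 V.
But 0.666 V < V_ov = 1.27 V, so the device is actually in triode.
In triode I_D = k_p[V_ov V_SD − ½ V_SD²] and I_D = (V_DD − V_SD)/R_D. Equating: 1.65 V_SD² − 5.197 V_SD + 3.34 = 0, giving V_SD = 0.899 V (the root below V_ov).
I_D = (3.34 − 0.899) / 0.646 = 3.78 mA.

I_D = 3.78 mA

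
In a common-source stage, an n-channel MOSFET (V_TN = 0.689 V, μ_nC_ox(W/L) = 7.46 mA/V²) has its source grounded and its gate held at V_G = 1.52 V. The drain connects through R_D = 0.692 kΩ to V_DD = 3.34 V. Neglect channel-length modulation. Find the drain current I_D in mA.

I_D = 2.58 mA

V_GS = V_G = 1.52 V, so V_ov = 1.52 − 0.689 = 0.831 V.
Assume saturation: I_D = ½ k_n V_ov² = 0.5 × 7.46 × 0.831² = 2.58 mA, giving V_DS = V_DD − I_D R_D = 3.34 − 2.58 × 0.692 = 1.56 V.
V_DS = 1.56 V ≥ V_ov = 0.831 V, confirming saturation.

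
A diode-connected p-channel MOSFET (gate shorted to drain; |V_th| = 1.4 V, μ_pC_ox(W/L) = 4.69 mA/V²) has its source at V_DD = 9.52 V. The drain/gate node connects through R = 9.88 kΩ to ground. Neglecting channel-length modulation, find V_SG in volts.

With gate tied to drain, V_SG = V_SD ≥ V_SG − |V_th|, so the device is in saturation.
KCL at the drain: ½ k_p (V_SG − |V_th|)² = (V_DD − V_SG)/R.
Let x = V_SG − 1.4. Then 23.2 x² + x − 8.12 = 0, giving x = 0.571 V (positive root), so V_SG = 1.97 V.
I_D = (V_DD − V_SG)/R = (9.52 − 1.97) / 9.88 = 0.764 mA.

V_SG = 1.97 V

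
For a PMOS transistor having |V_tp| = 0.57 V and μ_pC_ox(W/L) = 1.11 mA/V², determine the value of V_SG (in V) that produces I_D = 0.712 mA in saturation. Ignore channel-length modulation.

V_SG = 1.70 V

In saturation I_D = ½ k_p (V_SG − |V_tp|)², so V_SG − |V_tp| = √(2 I_D / k_p) = √(2 × 0.712 / 1.11) = 1.13 V.
V_SG = 0.57 + 1.13 = 1.7 V.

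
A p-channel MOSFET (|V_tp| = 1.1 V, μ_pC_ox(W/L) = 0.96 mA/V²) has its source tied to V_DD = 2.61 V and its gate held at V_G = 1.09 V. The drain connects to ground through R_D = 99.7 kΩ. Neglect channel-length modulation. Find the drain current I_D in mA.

V_SG = V_DD − V_G = 2.61 − 1.09 = 1.52 V, so V_ov = 1.52 − 1.1 = 0.42 V.
Assume saturation: I_D = ½ k_p V_ov² = 0.5 × 0.96 × 0.42² = 0.0847 mA, giving V_SD = V_DD − I_D R_D = 2.61 − 0.0847 × 99.7 = -5.83 V.
But -5.83 V < V_ov = 0.42 V, so the device is actually in triode.
In triode I_D = k_p[V_ov V_SD − ½ V_SD²] and I_D = (V_DD − V_SD)/R_D. Equating: 47.9 V_SD² − 41.2 V_SD + 2.61 = 0, giving V_SD = 0.0689 V (the root below V_ov).
I_D = (2.61 − 0.0689) / 99.7 = 0.0255 mA.

I_D = 0.0255 mA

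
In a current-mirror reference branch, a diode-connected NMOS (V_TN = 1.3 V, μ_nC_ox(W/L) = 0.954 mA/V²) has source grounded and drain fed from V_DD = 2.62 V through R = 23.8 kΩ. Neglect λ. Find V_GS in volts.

With gate tied to drain, V_GS = V_DS ≥ V_GS − V_TN, so the device is in saturation.
KCL at the drain: ½ k_n (V_GS − V_TN)² = (V_DD − V_GS)/R.
Let x = V_GS − 1.3. Then 11.4 x² + x − 1.32 = 0, giving x = 0.3 V (positive root), so V_GS = 1.6 V.
I_D = (V_DD − V_GS)/R = (2.62 − 1.6) / 23.8 = 0.0429 mA.

V_GS = 1.60 V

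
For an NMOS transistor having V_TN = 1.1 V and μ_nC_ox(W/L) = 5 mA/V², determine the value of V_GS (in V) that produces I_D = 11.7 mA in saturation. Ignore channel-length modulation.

V_GS = 3.26 V

In saturation I_D = ½ k_n (V_GS − V_TN)², so V_GS − V_TN = √(2 I_D / k_n) = √(2 × 11.7 / 5) = 2.16 V.
V_GS = 1.1 + 2.16 = 3.26 V.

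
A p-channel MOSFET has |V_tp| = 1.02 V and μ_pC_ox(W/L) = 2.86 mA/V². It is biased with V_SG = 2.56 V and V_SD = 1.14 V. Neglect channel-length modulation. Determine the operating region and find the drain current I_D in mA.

Triode; I_D = 3.16 mA

V_ov = V_SG − |V_tp| = 2.56 − 1.02 = 1.54 V.
Since V_SD = 1.14 V < V_ov = 1.54 V, the device is in the triode region.
I_D = k_p [V_ov · V_SD − ½ V_SD²] = 2.86 × [1.54 × 1.14 − 0.5 × 1.14²] = 3.16 mA.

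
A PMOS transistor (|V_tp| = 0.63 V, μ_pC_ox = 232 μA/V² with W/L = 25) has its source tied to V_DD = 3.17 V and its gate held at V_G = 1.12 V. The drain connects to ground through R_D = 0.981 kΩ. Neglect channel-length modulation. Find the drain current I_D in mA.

I_D = 2.82 mA

V_SG = V_DD − V_G = 3.17 − 1.12 = 2.05 V, so V_ov = 2.05 − 0.63 = 1.42 V.
k_p = μ_pC_ox · (W/L) = 5.8 mA/V².
Assume saturation: I_D = ½ k_p V_ov² = 0.5 × 5.8 × 1.42² = 5.85 mA, giving V_SD = V_DD − I_D R_D = 3.17 − 5.85 × 0.981 = -2.57 V.
But -2.57 V < V_ov = 1.42 V, so the device is actually in triode.
In triode I_D = k_p[V_ov V_SD − ½ V_SD²] and I_D = (V_DD − V_SD)/R_D. Equating: 2.84 V_SD² − 9.08 V_SD + 3.17 = 0, giving V_SD = 0.399 V (the root below V_ov).
I_D = (3.17 − 0.399) / 0.981 = 2.82 mA.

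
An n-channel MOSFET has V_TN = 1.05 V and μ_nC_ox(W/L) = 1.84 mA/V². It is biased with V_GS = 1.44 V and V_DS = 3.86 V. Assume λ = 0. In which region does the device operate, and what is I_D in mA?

V_ov = V_GS − V_TN = 1.44 − 1.05 = 0.39 V.
Since V_DS = 3.86 V ≥ V_ov = 0.39 V, the device is in saturation.
I_D = ½ k_n V_ov² = 0.5 × 1.84 × 0.39² = 0.14 mA.

Saturation; I_D = 0.140 mA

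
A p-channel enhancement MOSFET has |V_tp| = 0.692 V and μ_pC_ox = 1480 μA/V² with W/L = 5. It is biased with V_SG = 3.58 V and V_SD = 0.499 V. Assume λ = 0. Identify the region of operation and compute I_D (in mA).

Triode; I_D = 9.74 mA

k_p = μ_pC_ox · (W/L) = 7.4 mA/V².
V_ov = V_SG − |V_tp| = 3.58 − 0.692 = 2.89 V.
Since V_SD = 0.499 V < V_ov = 2.89 V, the device is in the triode region.
I_D = k_p [V_ov · V_SD − ½ V_SD²] = 7.4 × [2.89 × 0.499 − 0.5 × 0.499²] = 9.74 mA.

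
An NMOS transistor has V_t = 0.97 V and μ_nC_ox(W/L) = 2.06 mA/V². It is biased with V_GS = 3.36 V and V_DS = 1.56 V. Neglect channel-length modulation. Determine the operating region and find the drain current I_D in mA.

V_ov = V_GS − V_t = 3.36 − 0.97 = 2.39 V.
Since V_DS = 1.56 V < V_ov = 2.39 V, the device is in the triode region.
I_D = k_n [V_ov · V_DS − ½ V_DS²] = 2.06 × [2.39 × 1.56 − 0.5 × 1.56²] = 5.17 mA.

Triode; I_D = 5.17 mA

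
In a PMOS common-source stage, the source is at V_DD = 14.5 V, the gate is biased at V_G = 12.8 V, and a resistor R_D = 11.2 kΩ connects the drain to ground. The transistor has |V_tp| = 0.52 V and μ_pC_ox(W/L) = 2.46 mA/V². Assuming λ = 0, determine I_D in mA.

I_D = 1.24 mA

V_SG = V_DD − V_G = 14.5 − 12.8 = 1.7 V, so V_ov = 1.7 − 0.52 = 1.18 V.
Assume saturation: I_D = ½ k_p V_ov² = 0.5 × 2.46 × 1.18² = 1.71 mA, giving V_SD = V_DD − I_D R_D = 14.5 − 1.71 × 11.2 = -4.68 V.
But -4.68 V < V_ov = 1.18 V, so the device is actually in triode.
In triode I_D = k_p[V_ov V_SD − ½ V_SD²] and I_D = (V_DD − V_SD)/R_D. Equating: 13.8 V_SD² − 33.51 V_SD + 14.5 = 0, giving V_SD = 0.563 V (the root below V_ov).
I_D = (14.5 − 0.563) / 11.2 = 1.24 mA.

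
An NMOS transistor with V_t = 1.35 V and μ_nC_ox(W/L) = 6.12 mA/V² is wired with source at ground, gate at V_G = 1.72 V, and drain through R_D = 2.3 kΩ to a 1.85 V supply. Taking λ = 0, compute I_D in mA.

I_D = 0.419 mA

V_GS = V_G = 1.72 V, so V_ov = 1.72 − 1.35 = 0.37 V.
Assume saturation: I_D = ½ k_n V_ov² = 0.5 × 6.12 × 0.37² = 0.419 mA, giving V_DS = V_DD − I_D R_D = 1.85 − 0.419 × 2.3 = 0.886 V.
V_DS = 0.886 V ≥ V_ov = 0.37 V, confirming saturation.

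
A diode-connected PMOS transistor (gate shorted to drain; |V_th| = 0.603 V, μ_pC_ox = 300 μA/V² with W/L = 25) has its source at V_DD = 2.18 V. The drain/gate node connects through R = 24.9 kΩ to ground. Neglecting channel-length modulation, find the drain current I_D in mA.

I_D = 0.0583 mA

With gate tied to drain, V_SG = V_SD ≥ V_SG − |V_th|, so the device is in saturation.
k_p = μ_pC_ox · (W/L) = 7.5 mA/V².
KCL at the drain: ½ k_p (V_SG − |V_th|)² = (V_DD − V_SG)/R.
Let x = V_SG − 0.603. Then 93.4 x² + x − 1.577 = 0, giving x = 0.125 V (positive root), so V_SG = 0.728 V.
I_D = (V_DD − V_SG)/R = (2.18 − 0.728) / 24.9 = 0.0583 mA.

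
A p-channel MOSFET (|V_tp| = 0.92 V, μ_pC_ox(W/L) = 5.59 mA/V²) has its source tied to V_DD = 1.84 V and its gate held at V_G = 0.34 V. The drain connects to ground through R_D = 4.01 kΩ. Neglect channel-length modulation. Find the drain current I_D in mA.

V_SG = V_DD − V_G = 1.84 − 0.34 = 1.5 V, so V_ov = 1.5 − 0.92 = 0.58 V.
Assume saturation: I_D = ½ k_p V_ov² = 0.5 × 5.59 × 0.58² = 0.94 mA, giving V_SD = V_DD − I_D R_D = 1.84 − 0.94 × 4.01 = -1.93 V.
But -1.93 V < V_ov = 0.58 V, so the device is actually in triode.
In triode I_D = k_p[V_ov V_SD − ½ V_SD²] and I_D = (V_DD − V_SD)/R_D. Equating: 11.2 V_SD² − 14 V_SD + 1.84 = 0, giving V_SD = 0.149 V (the root below V_ov).
I_D = (1.84 − 0.149) / 4.01 = 0.422 mA.

I_D = 0.422 mA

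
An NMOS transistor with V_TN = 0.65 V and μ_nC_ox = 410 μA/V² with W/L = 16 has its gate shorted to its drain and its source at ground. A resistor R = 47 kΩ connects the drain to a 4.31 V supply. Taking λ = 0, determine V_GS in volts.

V_GS = 0.801 V

With gate tied to drain, V_GS = V_DS ≥ V_GS − V_TN, so the device is in saturation.
k_n = μ_nC_ox · (W/L) = 6.56 mA/V².
KCL at the drain: ½ k_n (V_GS − V_TN)² = (V_DD − V_GS)/R.
Let x = V_GS − 0.65. Then 154 x² + x − 3.66 = 0, giving x = 0.151 V (positive root), so V_GS = 0.801 V.
I_D = (V_DD − V_GS)/R = (4.31 − 0.801) / 47 = 0.0747 mA.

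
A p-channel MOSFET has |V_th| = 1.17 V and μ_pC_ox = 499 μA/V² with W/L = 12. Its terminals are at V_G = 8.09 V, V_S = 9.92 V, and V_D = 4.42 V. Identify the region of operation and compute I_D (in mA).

V_SG = V_S − V_G = 9.92 − 8.09 = 1.83 V; V_SD = V_S − V_D = 9.92 − 4.42 = 5.5 V.
k_p = μ_pC_ox · (W/L) = 5.988 mA/V².
V_ov = V_SG − |V_th| = 1.83 − 1.17 = 0.66 V.
Since V_SD = 5.5 V ≥ V_ov = 0.66 V, the device is in saturation.
I_D = ½ k_p V_ov² = 0.5 × 5.988 × 0.66² = 1.3 mA.

Saturation; I_D = 1.30 mA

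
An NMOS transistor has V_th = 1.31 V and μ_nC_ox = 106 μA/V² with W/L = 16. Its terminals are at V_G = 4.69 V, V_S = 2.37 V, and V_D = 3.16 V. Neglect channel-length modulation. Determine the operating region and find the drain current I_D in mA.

V_GS = V_G − V_S = 4.69 − 2.37 = 2.32 V; V_DS = V_D − V_S = 3.16 − 2.37 = 0.79 V.
k_n = μ_nC_ox · (W/L) = 1.696 mA/V².
V_ov = V_GS − V_th = 2.32 − 1.31 = 1.01 V.
Since V_DS = 0.79 V < V_ov = 1.01 V, the device is in the triode region.
I_D = k_n [V_ov · V_DS − ½ V_DS²] = 1.696 × [1.01 × 0.79 − 0.5 × 0.79²] = 0.824 mA.

Triode; I_D = 0.824 mA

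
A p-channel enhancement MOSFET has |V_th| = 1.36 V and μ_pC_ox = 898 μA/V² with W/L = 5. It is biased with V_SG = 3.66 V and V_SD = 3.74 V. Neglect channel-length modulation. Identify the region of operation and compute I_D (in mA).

k_p = μ_pC_ox · (W/L) = 4.49 mA/V².
V_ov = V_SG − |V_th| = 3.66 − 1.36 = 2.3 V.
Since V_SD = 3.74 V ≥ V_ov = 2.3 V, the device is in saturation.
I_D = ½ k_p V_ov² = 0.5 × 4.49 × 2.3² = 11.9 mA.

Saturation; I_D = 11.9 mA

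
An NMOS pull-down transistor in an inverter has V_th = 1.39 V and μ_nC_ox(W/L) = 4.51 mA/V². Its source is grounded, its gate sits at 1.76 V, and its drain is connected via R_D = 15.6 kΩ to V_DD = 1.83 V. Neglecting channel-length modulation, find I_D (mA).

I_D = 0.112 mA

V_GS = V_G = 1.76 V, so V_ov = 1.76 − 1.39 = 0.37 V.
Assume saturation: I_D = ½ k_n V_ov² = 0.5 × 4.51 × 0.37² = 0.309 mA, giving V_DS = V_DD − I_D R_D = 1.83 − 0.309 × 15.6 = -2.99 V.
But -2.99 V < V_ov = 0.37 V, so the device is actually in triode.
In triode I_D = k_n[V_ov V_DS − ½ V_DS²] and I_D = (V_DD − V_DS)/R_D. Equating: 35.2 V_DS² − 27.03 V_DS + 1.83 = 0, giving V_DS = 0.075 V (the root below V_ov).
I_D = (1.83 − 0.075) / 15.6 = 0.112 mA.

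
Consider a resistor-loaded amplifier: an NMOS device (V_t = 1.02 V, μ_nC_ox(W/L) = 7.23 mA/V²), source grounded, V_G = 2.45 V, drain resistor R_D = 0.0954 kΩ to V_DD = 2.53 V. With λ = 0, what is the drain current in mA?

I_D = 7.39 mA

V_GS = V_G = 2.45 V, so V_ov = 2.45 − 1.02 = 1.43 V.
Assume saturation: I_D = ½ k_n V_ov² = 0.5 × 7.23 × 1.43² = 7.39 mA, giving V_DS = V_DD − I_D R_D = 2.53 − 7.39 × 0.0954 = 1.82 V.
V_DS = 1.82 V ≥ V_ov = 1.43 V, confirming saturation.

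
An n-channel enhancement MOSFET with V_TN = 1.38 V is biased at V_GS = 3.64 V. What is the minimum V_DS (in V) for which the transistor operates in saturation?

V_DS,sat = 2.26 V

The boundary between triode and saturation is V_DS = V_GS − V_TN = V_ov.
V_ov = 3.64 − 1.38 = 2.26 V.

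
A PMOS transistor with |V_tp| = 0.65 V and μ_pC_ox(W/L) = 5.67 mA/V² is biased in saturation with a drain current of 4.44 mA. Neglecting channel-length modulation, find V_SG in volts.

In saturation I_D = ½ k_p (V_SG − |V_tp|)², so V_SG − |V_tp| = √(2 I_D / k_p) = √(2 × 4.44 / 5.67) = 1.25 V.
V_SG = 0.65 + 1.25 = 1.9 V.

V_SG = 1.90 V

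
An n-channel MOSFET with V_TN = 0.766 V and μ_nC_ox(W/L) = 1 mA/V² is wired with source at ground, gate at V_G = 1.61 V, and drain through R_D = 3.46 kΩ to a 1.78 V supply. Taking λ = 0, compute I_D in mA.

I_D = 0.333 mA

V_GS = V_G = 1.61 V, so V_ov = 1.61 − 0.766 = 0.844 V.
Assume saturation: I_D = ½ k_n V_ov² = 0.5 × 1 × 0.844² = 0.356 mA, giving V_DS = V_DD − I_D R_D = 1.78 − 0.356 × 3.46 = 0.548 V.
But 0.548 V < V_ov = 0.844 V, so the device is actually in triode.
In triode I_D = k_n[V_ov V_DS − ½ V_DS²] and I_D = (V_DD − V_DS)/R_D. Equating: 1.73 V_DS² − 3.92 V_DS + 1.78 = 0, giving V_DS = 0.628 V (the root below V_ov).
I_D = (1.78 − 0.628) / 3.46 = 0.333 mA.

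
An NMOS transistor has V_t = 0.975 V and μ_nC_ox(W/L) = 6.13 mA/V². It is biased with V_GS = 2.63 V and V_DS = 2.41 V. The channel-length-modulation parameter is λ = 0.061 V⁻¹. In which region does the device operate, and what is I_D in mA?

V_ov = V_GS − V_t = 2.63 − 0.975 = 1.65 V.
Since V_DS = 2.41 V ≥ V_ov = 1.65 V, the device is in saturation.
I_D = ½ k_n V_ov² (1 + λ V_DS) = 0.5 × 6.13 × 1.65² × (1 + 0.061 × 2.41) = 9.63 mA.

Saturation; I_D = 9.63 mA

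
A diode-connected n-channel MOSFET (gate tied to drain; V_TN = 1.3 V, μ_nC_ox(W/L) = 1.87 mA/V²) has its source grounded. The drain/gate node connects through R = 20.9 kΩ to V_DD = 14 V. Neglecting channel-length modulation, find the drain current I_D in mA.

I_D = 0.570 mA

With gate tied to drain, V_GS = V_DS ≥ V_GS − V_TN, so the device is in saturation.
KCL at the drain: ½ k_n (V_GS − V_TN)² = (V_DD − V_GS)/R.
Let x = V_GS − 1.3. Then 19.5 x² + x − 12.7 = 0, giving x = 0.781 V (positive root), so V_GS = 2.08 V.
I_D = (V_DD − V_GS)/R = (14 − 2.08) / 20.9 = 0.57 mA.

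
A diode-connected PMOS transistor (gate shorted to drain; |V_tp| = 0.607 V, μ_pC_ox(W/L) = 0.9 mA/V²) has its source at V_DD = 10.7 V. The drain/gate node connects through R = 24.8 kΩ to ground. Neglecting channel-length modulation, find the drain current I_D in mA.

With gate tied to drain, V_SG = V_SD ≥ V_SG − |V_tp|, so the device is in saturation.
KCL at the drain: ½ k_p (V_SG − |V_tp|)² = (V_DD − V_SG)/R.
Let x = V_SG − 0.607. Then 11.2 x² + x − 10.09 = 0, giving x = 0.907 V (positive root), so V_SG = 1.51 V.
I_D = (V_DD − V_SG)/R = (10.7 − 1.51) / 24.8 = 0.37 mA.

I_D = 0.370 mA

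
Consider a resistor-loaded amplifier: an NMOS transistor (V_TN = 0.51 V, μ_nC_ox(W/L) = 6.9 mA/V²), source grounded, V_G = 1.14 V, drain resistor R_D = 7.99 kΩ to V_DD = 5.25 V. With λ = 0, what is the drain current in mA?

I_D = 0.636 mA

V_GS = V_G = 1.14 V, so V_ov = 1.14 − 0.51 = 0.63 V.
Assume saturation: I_D = ½ k_n V_ov² = 0.5 × 6.9 × 0.63² = 1.37 mA, giving V_DS = V_DD − I_D R_D = 5.25 − 1.37 × 7.99 = -5.69 V.
But -5.69 V < V_ov = 0.63 V, so the device is actually in triode.
In triode I_D = k_n[V_ov V_DS − ½ V_DS²] and I_D = (V_DD − V_DS)/R_D. Equating: 27.6 V_DS² − 35.73 V_DS + 5.25 = 0, giving V_DS = 0.169 V (the root below V_ov).
I_D = (5.25 − 0.169) / 7.99 = 0.636 mA.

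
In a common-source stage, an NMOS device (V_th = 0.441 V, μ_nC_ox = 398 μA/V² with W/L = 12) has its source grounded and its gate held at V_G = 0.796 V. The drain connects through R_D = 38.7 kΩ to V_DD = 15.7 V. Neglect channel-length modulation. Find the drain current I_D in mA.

V_GS = V_G = 0.796 V, so V_ov = 0.796 − 0.441 = 0.355 V.
k_n = μ_nC_ox · (W/L) = 4.776 mA/V².
Assume saturation: I_D = ½ k_n V_ov² = 0.5 × 4.776 × 0.355² = 0.301 mA, giving V_DS = V_DD − I_D R_D = 15.7 − 0.301 × 38.7 = 4.05 V.
V_DS = 4.05 V ≥ V_ov = 0.355 V, confirming saturation.

I_D = 0.301 mA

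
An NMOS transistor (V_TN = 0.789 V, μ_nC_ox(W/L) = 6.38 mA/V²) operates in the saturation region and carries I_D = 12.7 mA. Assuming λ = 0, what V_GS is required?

In saturation I_D = ½ k_n (V_GS − V_TN)², so V_GS − V_TN = √(2 I_D / k_n) = √(2 × 12.7 / 6.38) = 2 V.
V_GS = 0.789 + 2 = 2.78 V.

V_GS = 2.78 V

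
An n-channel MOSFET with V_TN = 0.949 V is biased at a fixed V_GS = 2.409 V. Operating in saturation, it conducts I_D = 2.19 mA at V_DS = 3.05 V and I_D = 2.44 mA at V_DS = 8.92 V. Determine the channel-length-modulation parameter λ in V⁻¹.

λ = 0.0207 V⁻¹

With V_GS fixed, I_D ∝ (1 + λ V_DS) in saturation, so I_D2/I_D1 = (1 + λ V_DS2)/(1 + λ V_DS1).
2.44/2.19 = 1.114 = (1 + 8.92 λ)/(1 + 3.05 λ).
Solving: λ (I_D1 V_DS2 − I_D2 V_DS1) = I_D2 − I_D1, so λ = (2.44 − 2.19) / (2.19 × 8.92 − 2.44 × 3.05) = 0.25 / 12.1 = 0.0207 V⁻¹.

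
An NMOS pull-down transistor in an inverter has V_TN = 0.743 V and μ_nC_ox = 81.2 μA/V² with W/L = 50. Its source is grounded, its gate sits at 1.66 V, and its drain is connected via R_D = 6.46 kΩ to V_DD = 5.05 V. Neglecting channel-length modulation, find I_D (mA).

V_GS = V_G = 1.66 V, so V_ov = 1.66 − 0.743 = 0.917 V.
k_n = μ_nC_ox · (W/L) = 4.06 mA/V².
Assume saturation: I_D = ½ k_n V_ov² = 0.5 × 4.06 × 0.917² = 1.71 mA, giving V_DS = V_DD − I_D R_D = 5.05 − 1.71 × 6.46 = -5.98 V.
But -5.98 V < V_ov = 0.917 V, so the device is actually in triode.
In triode I_D = k_n[V_ov V_DS − ½ V_DS²] and I_D = (V_DD − V_DS)/R_D. Equating: 13.1 V_DS² − 25.05 V_DS + 5.05 = 0, giving V_DS = 0.229 V (the root below V_ov).
I_D = (5.05 − 0.229) / 6.46 = 0.746 mA.

I_D = 0.746 mA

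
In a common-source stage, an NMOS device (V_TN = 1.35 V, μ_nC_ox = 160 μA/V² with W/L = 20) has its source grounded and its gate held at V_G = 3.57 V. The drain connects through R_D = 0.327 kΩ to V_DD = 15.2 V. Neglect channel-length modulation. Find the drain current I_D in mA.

I_D = 7.89 mA

V_GS = V_G = 3.57 V, so V_ov = 3.57 − 1.35 = 2.22 V.
k_n = μ_nC_ox · (W/L) = 3.2 mA/V².
Assume saturation: I_D = ½ k_n V_ov² = 0.5 × 3.2 × 2.22² = 7.89 mA, giving V_DS = V_DD − I_D R_D = 15.2 − 7.89 × 0.327 = 12.6 V.
V_DS = 12.6 V ≥ V_ov = 2.22 V, confirming saturation.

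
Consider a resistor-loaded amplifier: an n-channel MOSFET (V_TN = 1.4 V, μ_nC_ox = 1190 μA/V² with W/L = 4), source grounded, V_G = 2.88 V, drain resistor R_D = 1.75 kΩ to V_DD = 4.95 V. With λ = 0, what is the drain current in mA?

V_GS = V_G = 2.88 V, so V_ov = 2.88 − 1.4 = 1.48 V.
k_n = μ_nC_ox · (W/L) = 4.76 mA/V².
Assume saturation: I_D = ½ k_n V_ov² = 0.5 × 4.76 × 1.48² = 5.21 mA, giving V_DS = V_DD − I_D R_D = 4.95 − 5.21 × 1.75 = -4.17 V.
But -4.17 V < V_ov = 1.48 V, so the device is actually in triode.
In triode I_D = k_n[V_ov V_DS − ½ V_DS²] and I_D = (V_DD − V_DS)/R_D. Equating: 4.17 V_DS² − 13.33 V_DS + 4.95 = 0, giving V_DS = 0.429 V (the root below V_ov).
I_D = (4.95 − 0.429) / 1.75 = 2.58 mA.

I_D = 2.58 mA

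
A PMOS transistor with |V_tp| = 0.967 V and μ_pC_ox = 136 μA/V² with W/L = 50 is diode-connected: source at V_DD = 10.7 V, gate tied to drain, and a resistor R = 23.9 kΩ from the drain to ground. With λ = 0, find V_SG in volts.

With gate tied to drain, V_SG = V_SD ≥ V_SG − |V_tp|, so the device is in saturation.
k_p = μ_pC_ox · (W/L) = 6.8 mA/V².
KCL at the drain: ½ k_p (V_SG − |V_tp|)² = (V_DD − V_SG)/R.
Let x = V_SG − 0.967. Then 81.3 x² + x − 9.733 = 0, giving x = 0.34 V (positive root), so V_SG = 1.31 V.
I_D = (V_DD − V_SG)/R = (10.7 − 1.31) / 23.9 = 0.393 mA.

V_SG = 1.31 V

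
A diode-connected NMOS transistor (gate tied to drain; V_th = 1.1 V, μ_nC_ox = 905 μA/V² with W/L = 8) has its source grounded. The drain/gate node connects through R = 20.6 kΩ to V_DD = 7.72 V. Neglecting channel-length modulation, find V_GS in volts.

V_GS = 1.39 V

With gate tied to drain, V_GS = V_DS ≥ V_GS − V_th, so the device is in saturation.
k_n = μ_nC_ox · (W/L) = 7.24 mA/V².
KCL at the drain: ½ k_n (V_GS − V_th)² = (V_DD − V_GS)/R.
Let x = V_GS − 1.1. Then 74.6 x² + x − 6.62 = 0, giving x = 0.291 V (positive root), so V_GS = 1.39 V.
I_D = (V_DD − V_GS)/R = (7.72 − 1.39) / 20.6 = 0.307 mA.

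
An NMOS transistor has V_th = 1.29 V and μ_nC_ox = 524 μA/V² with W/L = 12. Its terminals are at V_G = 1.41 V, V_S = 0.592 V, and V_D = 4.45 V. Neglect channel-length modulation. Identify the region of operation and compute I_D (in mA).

Cutoff; I_D = 0 mA

V_GS = V_G − V_S = 1.41 − 0.592 = 0.818 V; V_DS = V_D − V_S = 4.45 − 0.592 = 3.86 V.
V_GS = 0.818 V < V_th = 1.29 V, so the transistor is in cutoff.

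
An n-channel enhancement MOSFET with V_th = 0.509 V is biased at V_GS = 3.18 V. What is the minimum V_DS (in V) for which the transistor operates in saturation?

V_DS,sat = 2.67 V

The boundary between triode and saturation is V_DS = V_GS − V_th = V_ov.
V_ov = 3.18 − 0.509 = 2.67 V.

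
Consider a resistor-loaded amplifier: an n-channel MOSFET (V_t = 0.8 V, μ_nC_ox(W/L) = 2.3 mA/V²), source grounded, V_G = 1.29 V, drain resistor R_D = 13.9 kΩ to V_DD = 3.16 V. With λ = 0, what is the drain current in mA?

I_D = 0.209 mA

V_GS = V_G = 1.29 V, so V_ov = 1.29 − 0.8 = 0.49 V.
Assume saturation: I_D = ½ k_n V_ov² = 0.5 × 2.3 × 0.49² = 0.276 mA, giving V_DS = V_DD − I_D R_D = 3.16 − 0.276 × 13.9 = -0.678 V.
But -0.678 V < V_ov = 0.49 V, so the device is actually in triode.
In triode I_D = k_n[V_ov V_DS − ½ V_DS²] and I_D = (V_DD − V_DS)/R_D. Equating: 16 V_DS² − 16.67 V_DS + 3.16 = 0, giving V_DS = 0.249 V (the root below V_ov).
I_D = (3.16 − 0.249) / 13.9 = 0.209 mA.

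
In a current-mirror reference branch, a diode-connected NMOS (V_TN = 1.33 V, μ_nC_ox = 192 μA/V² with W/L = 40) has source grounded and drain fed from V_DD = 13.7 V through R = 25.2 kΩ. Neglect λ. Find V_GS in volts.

V_GS = 1.68 V

With gate tied to drain, V_GS = V_DS ≥ V_GS − V_TN, so the device is in saturation.
k_n = μ_nC_ox · (W/L) = 7.68 mA/V².
KCL at the drain: ½ k_n (V_GS − V_TN)² = (V_DD − V_GS)/R.
Let x = V_GS − 1.33. Then 96.8 x² + x − 12.37 = 0, giving x = 0.352 V (positive root), so V_GS = 1.68 V.
I_D = (V_DD − V_GS)/R = (13.7 − 1.68) / 25.2 = 0.477 mA.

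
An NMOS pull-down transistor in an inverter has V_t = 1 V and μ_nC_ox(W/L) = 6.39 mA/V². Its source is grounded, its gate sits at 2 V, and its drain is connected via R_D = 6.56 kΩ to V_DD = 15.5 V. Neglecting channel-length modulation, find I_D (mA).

V_GS = V_G = 2 V, so V_ov = 2 − 1 = 1 V.
Assume saturation: I_D = ½ k_n V_ov² = 0.5 × 6.39 × 1² = 3.19 mA, giving V_DS = V_DD − I_D R_D = 15.5 − 3.19 × 6.56 = -5.46 V.
But -5.46 V < V_ov = 1 V, so the device is actually in triode.
In triode I_D = k_n[V_ov V_DS − ½ V_DS²] and I_D = (V_DD − V_DS)/R_D. Equating: 21 V_DS² − 42.92 V_DS + 15.5 = 0, giving V_DS = 0.468 V (the root below V_ov).
I_D = (15.5 − 0.468) / 6.56 = 2.29 mA.

I_D = 2.29 mA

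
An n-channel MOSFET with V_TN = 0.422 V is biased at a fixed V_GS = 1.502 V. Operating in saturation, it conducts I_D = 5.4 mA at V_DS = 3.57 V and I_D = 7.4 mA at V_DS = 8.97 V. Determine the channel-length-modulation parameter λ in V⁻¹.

With V_GS fixed, I_D ∝ (1 + λ V_DS) in saturation, so I_D2/I_D1 = (1 + λ V_DS2)/(1 + λ V_DS1).
7.4/5.4 = 1.37 = (1 + 8.97 λ)/(1 + 3.57 λ).
Solving: λ (I_D1 V_DS2 − I_D2 V_DS1) = I_D2 − I_D1, so λ = (7.4 − 5.4) / (5.4 × 8.97 − 7.4 × 3.57) = 2 / 22 = 0.0908 V⁻¹.

λ = 0.0908 V⁻¹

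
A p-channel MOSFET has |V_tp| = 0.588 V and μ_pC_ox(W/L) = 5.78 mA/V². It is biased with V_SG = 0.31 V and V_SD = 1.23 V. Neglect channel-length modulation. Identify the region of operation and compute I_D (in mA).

Cutoff; I_D = 0 mA

V_SG = 0.31 V < |V_tp| = 0.588 V, so the transistor is in cutoff.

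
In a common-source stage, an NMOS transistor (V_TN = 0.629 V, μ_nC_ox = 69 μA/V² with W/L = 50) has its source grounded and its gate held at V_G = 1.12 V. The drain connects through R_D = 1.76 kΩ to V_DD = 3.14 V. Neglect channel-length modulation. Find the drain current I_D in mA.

V_GS = V_G = 1.12 V, so V_ov = 1.12 − 0.629 = 0.491 V.
k_n = μ_nC_ox · (W/L) = 3.45 mA/V².
Assume saturation: I_D = ½ k_n V_ov² = 0.5 × 3.45 × 0.491² = 0.416 mA, giving V_DS = V_DD − I_D R_D = 3.14 − 0.416 × 1.76 = 2.41 V.
V_DS = 2.41 V ≥ V_ov = 0.491 V, confirming saturation.

I_D = 0.416 mA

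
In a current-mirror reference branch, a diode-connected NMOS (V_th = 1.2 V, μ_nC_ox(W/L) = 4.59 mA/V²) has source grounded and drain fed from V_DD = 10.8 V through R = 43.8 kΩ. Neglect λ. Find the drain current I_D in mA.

With gate tied to drain, V_GS = V_DS ≥ V_GS − V_th, so the device is in saturation.
KCL at the drain: ½ k_n (V_GS − V_th)² = (V_DD − V_GS)/R.
Let x = V_GS − 1.2. Then 101 x² + x − 9.6 = 0, giving x = 0.304 V (positive root), so V_GS = 1.5 V.
I_D = (V_DD − V_GS)/R = (10.8 − 1.5) / 43.8 = 0.212 mA.

I_D = 0.212 mA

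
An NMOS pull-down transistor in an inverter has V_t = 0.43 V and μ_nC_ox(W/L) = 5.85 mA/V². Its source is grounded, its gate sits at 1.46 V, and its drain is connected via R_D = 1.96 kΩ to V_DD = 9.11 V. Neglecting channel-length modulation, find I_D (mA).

I_D = 3.10 mA

V_GS = V_G = 1.46 V, so V_ov = 1.46 − 0.43 = 1.03 V.
Assume saturation: I_D = ½ k_n V_ov² = 0.5 × 5.85 × 1.03² = 3.1 mA, giving V_DS = V_DD − I_D R_D = 9.11 − 3.1 × 1.96 = 3.03 V.
V_DS = 3.03 V ≥ V_ov = 1.03 V, confirming saturation.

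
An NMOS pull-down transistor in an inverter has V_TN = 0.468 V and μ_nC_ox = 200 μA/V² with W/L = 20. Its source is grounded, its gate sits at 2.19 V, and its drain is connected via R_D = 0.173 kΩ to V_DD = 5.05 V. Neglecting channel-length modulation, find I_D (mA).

V_GS = V_G = 2.19 V, so V_ov = 2.19 − 0.468 = 1.72 V.
k_n = μ_nC_ox · (W/L) = 4 mA/V².
Assume saturation: I_D = ½ k_n V_ov² = 0.5 × 4 × 1.72² = 5.93 mA, giving V_DS = V_DD − I_D R_D = 5.05 − 5.93 × 0.173 = 4.02 V.
V_DS = 4.02 V ≥ V_ov = 1.72 V, confirming saturation.

I_D = 5.93 mA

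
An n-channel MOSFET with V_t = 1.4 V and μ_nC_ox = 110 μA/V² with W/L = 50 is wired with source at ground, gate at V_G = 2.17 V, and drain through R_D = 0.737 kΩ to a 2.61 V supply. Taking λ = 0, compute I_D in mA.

I_D = 1.63 mA

V_GS = V_G = 2.17 V, so V_ov = 2.17 − 1.4 = 0.77 V.
k_n = μ_nC_ox · (W/L) = 5.5 mA/V².
Assume saturation: I_D = ½ k_n V_ov² = 0.5 × 5.5 × 0.77² = 1.63 mA, giving V_DS = V_DD − I_D R_D = 2.61 − 1.63 × 0.737 = 1.41 V.
V_DS = 1.41 V ≥ V_ov = 0.77 V, confirming saturation.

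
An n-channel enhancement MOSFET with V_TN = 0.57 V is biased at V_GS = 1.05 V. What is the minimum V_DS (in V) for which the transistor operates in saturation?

V_DS,sat = 0.480 V

The boundary between triode and saturation is V_DS = V_GS − V_TN = V_ov.
V_ov = 1.05 − 0.57 = 0.48 V.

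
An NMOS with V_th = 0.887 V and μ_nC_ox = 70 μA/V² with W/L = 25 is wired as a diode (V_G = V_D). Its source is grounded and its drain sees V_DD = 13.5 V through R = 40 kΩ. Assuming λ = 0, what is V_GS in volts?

With gate tied to drain, V_GS = V_DS ≥ V_GS − V_th, so the device is in saturation.
k_n = μ_nC_ox · (W/L) = 1.75 mA/V².
KCL at the drain: ½ k_n (V_GS − V_th)² = (V_DD − V_GS)/R.
Let x = V_GS − 0.887. Then 35 x² + x − 12.61 = 0, giving x = 0.586 V (positive root), so V_GS = 1.47 V.
I_D = (V_DD − V_GS)/R = (13.5 − 1.47) / 40 = 0.301 mA.

V_GS = 1.47 V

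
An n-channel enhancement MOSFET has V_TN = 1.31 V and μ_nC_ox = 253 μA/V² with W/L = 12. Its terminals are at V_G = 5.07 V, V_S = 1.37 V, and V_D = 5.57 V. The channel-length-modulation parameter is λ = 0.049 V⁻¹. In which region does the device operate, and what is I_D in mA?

V_GS = V_G − V_S = 5.07 − 1.37 = 3.7 V; V_DS = V_D − V_S = 5.57 − 1.37 = 4.2 V.
k_n = μ_nC_ox · (W/L) = 3.036 mA/V².
V_ov = V_GS − V_TN = 3.7 − 1.31 = 2.39 V.
Since V_DS = 4.2 V ≥ V_ov = 2.39 V, the device is in saturation.
I_D = ½ k_n V_ov² (1 + λ V_DS) = 0.5 × 3.036 × 2.39² × (1 + 0.049 × 4.2) = 10.5 mA.

Saturation; I_D = 10.5 mA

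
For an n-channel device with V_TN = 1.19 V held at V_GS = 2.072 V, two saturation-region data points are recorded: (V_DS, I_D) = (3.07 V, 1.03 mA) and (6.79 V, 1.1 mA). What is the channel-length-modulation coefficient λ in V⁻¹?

λ = 0.0194 V⁻¹

With V_GS fixed, I_D ∝ (1 + λ V_DS) in saturation, so I_D2/I_D1 = (1 + λ V_DS2)/(1 + λ V_DS1).
1.1/1.03 = 1.068 = (1 + 6.79 λ)/(1 + 3.07 λ).
Solving: λ (I_D1 V_DS2 − I_D2 V_DS1) = I_D2 − I_D1, so λ = (1.1 − 1.03) / (1.03 × 6.79 − 1.1 × 3.07) = 0.07 / 3.62 = 0.0194 V⁻¹.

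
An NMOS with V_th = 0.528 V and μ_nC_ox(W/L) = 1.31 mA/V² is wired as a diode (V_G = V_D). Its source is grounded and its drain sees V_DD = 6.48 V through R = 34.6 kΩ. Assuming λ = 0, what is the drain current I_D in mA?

With gate tied to drain, V_GS = V_DS ≥ V_GS − V_th, so the device is in saturation.
KCL at the drain: ½ k_n (V_GS − V_th)² = (V_DD − V_GS)/R.
Let x = V_GS − 0.528. Then 22.7 x² + x − 5.952 = 0, giving x = 0.491 V (positive root), so V_GS = 1.02 V.
I_D = (V_DD − V_GS)/R = (6.48 − 1.02) / 34.6 = 0.158 mA.

I_D = 0.158 mA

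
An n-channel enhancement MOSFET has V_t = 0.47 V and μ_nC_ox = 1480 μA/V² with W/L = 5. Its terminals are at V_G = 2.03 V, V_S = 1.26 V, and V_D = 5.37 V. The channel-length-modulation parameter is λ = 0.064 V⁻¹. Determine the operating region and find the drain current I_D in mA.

Saturation; I_D = 0.421 mA

V_GS = V_G − V_S = 2.03 − 1.26 = 0.77 V; V_DS = V_D − V_S = 5.37 − 1.26 = 4.11 V.
k_n = μ_nC_ox · (W/L) = 7.4 mA/V².
V_ov = V_GS − V_t = 0.77 − 0.47 = 0.3 V.
Since V_DS = 4.11 V ≥ V_ov = 0.3 V, the device is in saturation.
I_D = ½ k_n V_ov² (1 + λ V_DS) = 0.5 × 7.4 × 0.3² × (1 + 0.064 × 4.11) = 0.421 mA.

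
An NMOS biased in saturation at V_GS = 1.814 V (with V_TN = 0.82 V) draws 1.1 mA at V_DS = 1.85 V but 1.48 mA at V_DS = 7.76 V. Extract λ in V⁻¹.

λ = 0.0655 V⁻¹

With V_GS fixed, I_D ∝ (1 + λ V_DS) in saturation, so I_D2/I_D1 = (1 + λ V_DS2)/(1 + λ V_DS1).
1.48/1.1 = 1.345 = (1 + 7.76 λ)/(1 + 1.85 λ).
Solving: λ (I_D1 V_DS2 − I_D2 V_DS1) = I_D2 − I_D1, so λ = (1.48 − 1.1) / (1.1 × 7.76 − 1.48 × 1.85) = 0.38 / 5.8 = 0.0655 V⁻¹.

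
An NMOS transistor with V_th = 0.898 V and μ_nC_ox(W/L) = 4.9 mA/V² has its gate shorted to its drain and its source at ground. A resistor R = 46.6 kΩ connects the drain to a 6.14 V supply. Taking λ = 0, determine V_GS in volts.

With gate tied to drain, V_GS = V_DS ≥ V_GS − V_th, so the device is in saturation.
KCL at the drain: ½ k_n (V_GS − V_th)² = (V_DD − V_GS)/R.
Let x = V_GS − 0.898. Then 114 x² + x − 5.242 = 0, giving x = 0.21 V (positive root), so V_GS = 1.11 V.
I_D = (V_DD − V_GS)/R = (6.14 − 1.11) / 46.6 = 0.108 mA.

V_GS = 1.11 V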